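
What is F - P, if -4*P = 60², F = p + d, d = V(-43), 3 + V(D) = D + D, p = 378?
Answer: 1189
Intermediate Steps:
V(D) = -3 + 2*D (V(D) = -3 + (D + D) = -3 + 2*D)
d = -89 (d = -3 + 2*(-43) = -3 - 86 = -89)
F = 289 (F = 378 - 89 = 289)
P = -900 (P = -¼*60² = -¼*3600 = -900)
F - P = 289 - 1*(-900) = 289 + 900 = 1189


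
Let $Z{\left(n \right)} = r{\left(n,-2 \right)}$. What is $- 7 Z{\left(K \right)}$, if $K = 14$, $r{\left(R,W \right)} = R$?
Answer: $-98$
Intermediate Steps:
$Z{\left(n \right)} = n$
$- 7 Z{\left(K \right)} = \left(-7\right) 14 = -98$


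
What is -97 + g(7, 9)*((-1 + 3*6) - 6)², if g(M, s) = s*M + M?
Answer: 8373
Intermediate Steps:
g(M, s) = M + M*s (g(M, s) = M*s + M = M + M*s)
-97 + g(7, 9)*((-1 + 3*6) - 6)² = -97 + (7*(1 + 9))*((-1 + 3*6) - 6)² = -97 + (7*10)*((-1 + 18) - 6)² = -97 + 70*(17 - 6)² = -97 + 70*11² = -97 + 70*121 = -97 + 8470 = 8373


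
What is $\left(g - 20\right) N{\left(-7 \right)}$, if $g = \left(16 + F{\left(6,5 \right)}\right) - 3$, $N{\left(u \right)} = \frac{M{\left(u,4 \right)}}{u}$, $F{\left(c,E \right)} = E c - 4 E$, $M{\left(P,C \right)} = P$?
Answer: $3$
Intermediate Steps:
$F{\left(c,E \right)} = - 4 E + E c$
$N{\left(u \right)} = 1$ ($N{\left(u \right)} = \frac{u}{u} = 1$)
$g = 23$ ($g = \left(16 + 5 \left(-4 + 6\right)\right) - 3 = \left(16 + 5 \cdot 2\right) - 3 = \left(16 + 10\right) - 3 = 26 - 3 = 23$)
$\left(g - 20\right) N{\left(-7 \right)} = \left(23 - 20\right) 1 = 3 \cdot 1 = 3$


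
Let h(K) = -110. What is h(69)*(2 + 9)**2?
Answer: -13310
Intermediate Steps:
h(69)*(2 + 9)**2 = -110*(2 + 9)**2 = -110*11**2 = -110*121 = -13310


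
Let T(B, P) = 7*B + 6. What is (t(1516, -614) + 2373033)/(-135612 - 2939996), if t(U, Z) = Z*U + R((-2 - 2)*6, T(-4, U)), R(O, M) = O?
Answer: -1442185/3075608 ≈ -0.46891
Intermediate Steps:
T(B, P) = 6 + 7*B
t(U, Z) = -24 + U*Z (t(U, Z) = Z*U + (-2 - 2)*6 = U*Z - 4*6 = U*Z - 24 = -24 + U*Z)
(t(1516, -614) + 2373033)/(-135612 - 2939996) = ((-24 + 1516*(-614)) + 2373033)/(-135612 - 2939996) = ((-24 - 930824) + 2373033)/(-3075608) = (-930848 + 2373033)*(-1/3075608) = 1442185*(-1/3075608) = -1442185/3075608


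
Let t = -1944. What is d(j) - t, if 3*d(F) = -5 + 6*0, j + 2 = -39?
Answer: 5827/3 ≈ 1942.3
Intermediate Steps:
j = -41 (j = -2 - 39 = -41)
d(F) = -5/3 (d(F) = (-5 + 6*0)/3 = (-5 + 0)/3 = (⅓)*(-5) = -5/3)
d(j) - t = -5/3 - 1*(-1944) = -5/3 + 1944 = 5827/3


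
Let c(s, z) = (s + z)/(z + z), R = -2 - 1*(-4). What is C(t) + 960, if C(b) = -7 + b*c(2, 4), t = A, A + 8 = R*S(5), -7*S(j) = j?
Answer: 13243/14 ≈ 945.93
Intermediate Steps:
S(j) = -j/7
R = 2 (R = -2 + 4 = 2)
c(s, z) = (s + z)/(2*z) (c(s, z) = (s + z)/((2*z)) = (s + z)*(1/(2*z)) = (s + z)/(2*z))
A = -66/7 (A = -8 + 2*(-1/7*5) = -8 + 2*(-5/7) = -8 - 10/7 = -66/7 ≈ -9.4286)
t = -66/7 ≈ -9.4286
C(b) = -7 + 3*b/4 (C(b) = -7 + b*((1/2)*(2 + 4)/4) = -7 + b*((1/2)*(1/4)*6) = -7 + b*(3/4) = -7 + 3*b/4)
C(t) + 960 = (-7 + (3/4)*(-66/7)) + 960 = (-7 - 99/14) + 960 = -197/14 + 960 = 13243/14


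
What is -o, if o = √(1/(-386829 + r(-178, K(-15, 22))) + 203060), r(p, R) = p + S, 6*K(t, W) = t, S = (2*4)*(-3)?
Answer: -√30416965556393629/387031 ≈ -450.62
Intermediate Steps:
S = -24 (S = 8*(-3) = -24)
K(t, W) = t/6
r(p, R) = -24 + p (r(p, R) = p - 24 = -24 + p)
o = √30416965556393629/387031 (o = √(1/(-386829 + (-24 - 178)) + 203060) = √(1/(-386829 - 202) + 203060) = √(1/(-387031) + 203060) = √(-1/387031 + 203060) = √(78590514859/387031) = √30416965556393629/387031 ≈ 450.62)
-o = -√30416965556393629/387031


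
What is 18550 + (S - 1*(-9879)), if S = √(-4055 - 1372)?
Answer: 28429 + 9*I*√67 ≈ 28429.0 + 73.668*I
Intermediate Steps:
S = 9*I*√67 (S = √(-5427) = 9*I*√67 ≈ 73.668*I)
18550 + (S - 1*(-9879)) = 18550 + (9*I*√67 - 1*(-9879)) = 18550 + (9*I*√67 + 9879) = 18550 + (9879 + 9*I*√67) = 28429 + 9*I*√67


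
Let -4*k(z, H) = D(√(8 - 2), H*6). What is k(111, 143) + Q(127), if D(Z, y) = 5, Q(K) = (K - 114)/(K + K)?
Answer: -609/508 ≈ -1.1988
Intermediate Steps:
Q(K) = (-114 + K)/(2*K) (Q(K) = (-114 + K)/((2*K)) = (-114 + K)*(1/(2*K)) = (-114 + K)/(2*K))
k(z, H) = -5/4 (k(z, H) = -¼*5 = -5/4)
k(111, 143) + Q(127) = -5/4 + (½)*(-114 + 127)/127 = -5/4 + (½)*(1/127)*13 = -5/4 + 13/254 = -609/508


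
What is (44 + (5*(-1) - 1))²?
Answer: 1444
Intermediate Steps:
(44 + (5*(-1) - 1))² = (44 + (-5 - 1))² = (44 - 6)² = 38² = 1444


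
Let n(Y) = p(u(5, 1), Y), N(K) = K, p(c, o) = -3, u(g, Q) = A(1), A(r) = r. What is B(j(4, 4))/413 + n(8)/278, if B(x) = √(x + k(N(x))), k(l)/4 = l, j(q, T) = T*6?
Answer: -3/278 + 2*√30/413 ≈ 0.015733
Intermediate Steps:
u(g, Q) = 1
j(q, T) = 6*T
k(l) = 4*l
n(Y) = -3
B(x) = √5*√x (B(x) = √(x + 4*x) = √(5*x) = √5*√x)
B(j(4, 4))/413 + n(8)/278 = (√5*√(6*4))/413 - 3/278 = (√5*√24)*(1/413) - 3*1/278 = (√5*(2*√6))*(1/413) - 3/278 = (2*√30)*(1/413) - 3/278 = 2*√30/413 - 3/278 = -3/278 + 2*√30/413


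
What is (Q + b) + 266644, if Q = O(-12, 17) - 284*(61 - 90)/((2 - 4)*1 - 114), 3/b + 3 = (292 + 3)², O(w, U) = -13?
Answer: 23196584323/87022 ≈ 2.6656e+5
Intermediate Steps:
b = 3/87022 (b = 3/(-3 + (292 + 3)²) = 3/(-3 + 295²) = 3/(-3 + 87025) = 3/87022 ≈ 3.4474e-5)
Q = -84 (Q = -13 - 284*(61 - 90)/((2 - 4)*1 - 114) = -13 - (-8236)/(-2*1 - 114) = -13 - (-8236)/(-2 - 114) = -13 - (-8236)/(-116) = -13 - (-8236)*(-1)/116 = -13 - 284*¼ = -13 - 71 = -84)
(Q + b) + 266644 = (-84 + 3/87022) + 266644 = -7309845/87022 + 266644 = 23196584323/87022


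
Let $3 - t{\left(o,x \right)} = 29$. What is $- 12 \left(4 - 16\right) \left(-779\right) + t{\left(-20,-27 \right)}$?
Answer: $-112202$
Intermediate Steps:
$t{\left(o,x \right)} = -26$ ($t{\left(o,x \right)} = 3 - 29 = -26$)
$- 12 \left(4 - 16\right) \left(-779\right) + t{\left(-20,-27 \right)} = - 12 \left(4 - 16\right) \left(-779\right) - 26 = \left(-12\right) \left(-12\right) \left(-779\right) - 26 = 144 \left(-779\right) - 26 = -112176 - 26 = -112202$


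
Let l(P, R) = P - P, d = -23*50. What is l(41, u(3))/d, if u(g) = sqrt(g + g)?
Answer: 0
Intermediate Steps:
u(g) = sqrt(2)*sqrt(g) (u(g) = sqrt(2*g) = sqrt(2)*sqrt(g))
d = -1150
l(P, R) = 0
l(41, u(3))/d = 0/(-1150) = 0*(-1/1150) = 0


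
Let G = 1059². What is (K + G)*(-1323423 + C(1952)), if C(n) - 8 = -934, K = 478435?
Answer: -2118847154684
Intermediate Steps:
G = 1121481
C(n) = -926 (C(n) = 8 - 934 = -926)
(K + G)*(-1323423 + C(1952)) = (478435 + 1121481)*(-1323423 - 926) = 1599916*(-1324349) = -2118847154684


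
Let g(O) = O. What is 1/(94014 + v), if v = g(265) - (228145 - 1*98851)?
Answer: -1/35015 ≈ -2.8559e-5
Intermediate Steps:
v = -129029 (v = 265 - (228145 - 1*98851) = 265 - (228145 - 98851) = 265 - 1*129294 = 265 - 129294 = -129029)
1/(94014 + v) = 1/(94014 - 129029) = 1/(-35015) = -1/35015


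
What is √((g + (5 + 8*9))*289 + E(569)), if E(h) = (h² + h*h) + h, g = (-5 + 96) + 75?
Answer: √718318 ≈ 847.54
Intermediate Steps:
g = 166 (g = 91 + 75 = 166)
E(h) = h + 2*h² (E(h) = (h² + h²) + h = 2*h² + h = h + 2*h²)
√((g + (5 + 8*9))*289 + E(569)) = √((166 + (5 + 8*9))*289 + 569*(1 + 2*569)) = √((166 + (5 + 72))*289 + 569*(1 + 1138)) = √((166 + 77)*289 + 569*1139) = √(243*289 + 648091) = √(70227 + 648091) = √718318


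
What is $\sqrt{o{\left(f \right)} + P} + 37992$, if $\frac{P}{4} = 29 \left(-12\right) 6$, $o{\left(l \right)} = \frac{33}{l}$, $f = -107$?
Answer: $37992 + \frac{i \sqrt{95625579}}{107} \approx 37992.0 + 91.391 i$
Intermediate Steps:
$P = -8352$ ($P = 4 \cdot 29 \left(-12\right) 6 = 4 \left(\left(-348\right) 6\right) = 4 \left(-2088\right) = -8352$)
$\sqrt{o{\left(f \right)} + P} + 37992 = \sqrt{\frac{33}{-107} - 8352} + 37992 = \sqrt{33 \left(- \frac{1}{107}\right) - 8352} + 37992 = \sqrt{- \frac{33}{107} - 8352} + 37992 = \sqrt{- \frac{893697}{107}} + 37992 = \frac{i \sqrt{95625579}}{107} + 37992 = 37992 + \frac{i \sqrt{95625579}}{107}$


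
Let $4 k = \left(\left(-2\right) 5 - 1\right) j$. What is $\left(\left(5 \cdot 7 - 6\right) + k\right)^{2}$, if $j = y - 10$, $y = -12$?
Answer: $\frac{32041}{4} \approx 8010.3$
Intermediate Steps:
$j = -22$ ($j = -12 - 10 = -22$)
$k = \frac{121}{2}$ ($k = \frac{\left(\left(-2\right) 5 - 1\right) \left(-22\right)}{4} = \frac{\left(-10 - 1\right) \left(-22\right)}{4} = \frac{\left(-11\right) \left(-22\right)}{4} = \frac{1}{4} \cdot 242 = \frac{121}{2} \approx 60.5$)
$\left(\left(5 \cdot 7 - 6\right) + k\right)^{2} = \left(\left(5 \cdot 7 - 6\right) + \frac{121}{2}\right)^{2} = \left(\left(35 - 6\right) + \frac{121}{2}\right)^{2} = \left(29 + \frac{121}{2}\right)^{2} = \left(\frac{179}{2}\right)^{2} = \frac{32041}{4}$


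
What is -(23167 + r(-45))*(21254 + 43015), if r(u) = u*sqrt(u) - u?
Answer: -1491812028 + 8676315*I*sqrt(5) ≈ -1.4918e+9 + 1.9401e+7*I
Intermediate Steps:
r(u) = u**(3/2) - u
-(23167 + r(-45))*(21254 + 43015) = -(23167 + ((-45)**(3/2) - 1*(-45)))*(21254 + 43015) = -(23167 + (-135*I*sqrt(5) + 45))*64269 = -(23167 + (45 - 135*I*sqrt(5)))*64269 = -(23212 - 135*I*sqrt(5))*64269 = -(1491812028 - 8676315*I*sqrt(5)) = -1491812028 + 8676315*I*sqrt(5)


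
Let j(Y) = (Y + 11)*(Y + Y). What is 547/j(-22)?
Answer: 547/484 ≈ 1.1302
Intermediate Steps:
j(Y) = 2*Y*(11 + Y) (j(Y) = (11 + Y)*(2*Y) = 2*Y*(11 + Y))
547/j(-22) = 547/((2*(-22)*(11 - 22))) = 547/((2*(-22)*(-11))) = 547/484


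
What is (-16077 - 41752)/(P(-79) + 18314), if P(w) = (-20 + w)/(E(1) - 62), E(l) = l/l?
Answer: -3527569/1117253 ≈ -3.1574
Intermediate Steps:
E(l) = 1
P(w) = 20/61 - w/61 (P(w) = (-20 + w)/(1 - 62) = (-20 + w)/(-61) = (-20 + w)*(-1/61) = 20/61 - w/61)
(-16077 - 41752)/(P(-79) + 18314) = (-16077 - 41752)/((20/61 - 1/61*(-79)) + 18314) = -57829/((20/61 + 79/61) + 18314) = -57829/(99/61 + 18314) = -57829/1117253/61 = -57829*61/1117253 = -3527569/1117253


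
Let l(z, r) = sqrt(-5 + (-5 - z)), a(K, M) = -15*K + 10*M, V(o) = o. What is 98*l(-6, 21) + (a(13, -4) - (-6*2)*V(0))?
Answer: -235 + 196*I ≈ -235.0 + 196.0*I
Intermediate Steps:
l(z, r) = sqrt(-10 - z)
98*l(-6, 21) + (a(13, -4) - (-6*2)*V(0)) = 98*sqrt(-10 - 1*(-6)) + ((-15*13 + 10*(-4)) - (-6*2)*0) = 98*sqrt(-10 + 6) + ((-195 - 40) - (-12)*0) = 98*sqrt(-4) + (-235 - 1*0) = 98*(2*I) + (-235 + 0) = 196*I - 235 = -235 + 196*I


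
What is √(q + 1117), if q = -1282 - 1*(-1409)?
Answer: 2*√311 ≈ 35.270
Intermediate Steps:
q = 127 (q = -1282 + 1409 = 127)
√(q + 1117) = √(127 + 1117) = √1244 = 2*√311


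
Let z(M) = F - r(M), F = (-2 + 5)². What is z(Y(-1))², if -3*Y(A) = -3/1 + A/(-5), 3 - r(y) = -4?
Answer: 4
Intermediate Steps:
r(y) = 7 (r(y) = 3 - 1*(-4) = 3 + 4 = 7)
F = 9 (F = 3² = 9)
Y(A) = 1 + A/15 (Y(A) = -(-3/1 + A/(-5))/3 = -(-3*1 + A*(-⅕))/3 = -(-3 - A/5)/3 = 1 + A/15)
z(M) = 2 (z(M) = 9 - 1*7 = 9 - 7 = 2)
z(Y(-1))² = 2² = 4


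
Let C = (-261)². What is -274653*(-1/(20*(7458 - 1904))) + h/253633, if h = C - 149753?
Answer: 60593381789/28173553640 ≈ 2.1507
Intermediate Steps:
C = 68121
h = -81632 (h = 68121 - 149753 = -81632)
-274653*(-1/(20*(7458 - 1904))) + h/253633 = -274653*(-1/(20*(7458 - 1904))) - 81632/253633 = -274653/((-20*5554)) - 81632*1/253633 = -274653/(-111080) - 81632/253633 = -274653*(-1/111080) - 81632/253633 = 274653/111080 - 81632/253633 = 60593381789/28173553640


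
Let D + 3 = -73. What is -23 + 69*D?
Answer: -5267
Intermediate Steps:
D = -76 (D = -3 - 73 = -76)
-23 + 69*D = -23 + 69*(-76) = -23 - 5244 = -5267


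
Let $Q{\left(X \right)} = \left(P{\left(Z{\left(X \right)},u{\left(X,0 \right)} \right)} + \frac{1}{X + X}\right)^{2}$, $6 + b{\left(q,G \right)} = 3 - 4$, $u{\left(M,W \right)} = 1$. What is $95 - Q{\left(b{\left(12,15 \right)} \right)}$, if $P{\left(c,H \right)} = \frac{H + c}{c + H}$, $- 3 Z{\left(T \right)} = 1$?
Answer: $\frac{18451}{196} \approx 94.138$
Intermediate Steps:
$Z{\left(T \right)} = - \frac{1}{3}$ ($Z{\left(T \right)} = \left(- \frac{1}{3}\right) 1 = - \frac{1}{3}$)
$P{\left(c,H \right)} = 1$ ($P{\left(c,H \right)} = \frac{H + c}{H + c} = 1$)
$b{\left(q,G \right)} = -7$ ($b{\left(q,G \right)} = -6 + \left(3 - 4\right) = -6 - 1 = -7$)
$Q{\left(X \right)} = \left(1 + \frac{1}{2 X}\right)^{2}$ ($Q{\left(X \right)} = \left(1 + \frac{1}{X + X}\right)^{2} = \left(1 + \frac{1}{2 X}\right)^{2}$)
$95 - Q{\left(b{\left(12,15 \right)} \right)} = 95 - \frac{\left(1 + 2 \left(-7\right)\right)^{2}}{4 \cdot 49} = 95 - \frac{1}{4} \cdot \frac{1}{49} \left(1 - 14\right)^{2} = 95 - \frac{1}{4} \cdot \frac{1}{49} \left(-13\right)^{2} = 95 - \frac{1}{4} \cdot \frac{1}{49} \cdot 169 = 95 - \frac{169}{196} = \frac{18451}{196}$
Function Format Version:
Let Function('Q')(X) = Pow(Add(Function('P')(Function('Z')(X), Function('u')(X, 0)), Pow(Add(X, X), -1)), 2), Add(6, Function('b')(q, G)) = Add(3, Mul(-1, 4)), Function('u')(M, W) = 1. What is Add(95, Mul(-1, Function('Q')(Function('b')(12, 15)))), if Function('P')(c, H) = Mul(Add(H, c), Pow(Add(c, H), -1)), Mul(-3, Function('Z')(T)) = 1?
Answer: Rational(18451, 196) ≈ 94.138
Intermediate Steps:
Function('Z')(T) = Rational(-1, 3) (Function('Z')(T) = Mul(Rational(-1, 3), 1) = Rational(-1, 3))
Function('P')(c, H) = 1 (Function('P')(c, H) = Mul(Add(H, c), Pow(Add(H, c), -1)) = 1)
Function('b')(q, G) = -7 (Function('b')(q, G) = Add(-6, Add(3, Mul(-1, 4))) = Add(-6, Add(3, -4)) = Add(-6, -1) = -7)
Function('Q')(X) = Pow(Add(1, Mul(Rational(1, 2), Pow(X, -1))), 2) (Function('Q')(X) = Pow(Add(1, Pow(Add(X, X), -1)), 2) = Pow(Add(1, Pow(Mul(2, X), -1)), 2) = Pow(Add(1, Mul(Rational(1, 2), Pow(X, -1))), 2))
Add(95, Mul(-1, Function('Q')(Function('b')(12, 15)))) = Add(95, Mul(-1, Mul(Rational(1, 4), Pow(-7, -2), Pow(Add(1, Mul(2, -7)), 2)))) = Add(95, Mul(-1, Mul(Rational(1, 4), Rational(1, 49), Pow(Add(1, -14), 2)))) = Add(95, Mul(-1, Mul(Rational(1, 4), Rational(1, 49), Pow(-13, 2)))) = Add(95, Mul(-1, Mul(Rational(1, 4), Rational(1, 49), 169))) = Add(95, Mul(-1, Rational(169, 196))) = Add(95, Rational(-169, 196)) = Rational(18451, 196)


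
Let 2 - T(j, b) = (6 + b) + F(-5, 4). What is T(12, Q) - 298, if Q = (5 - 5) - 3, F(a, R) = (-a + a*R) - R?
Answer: -280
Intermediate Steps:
F(a, R) = -R - a + R*a (F(a, R) = (-a + R*a) - R = -R - a + R*a)
Q = -3 (Q = 0 - 3 = -3)
T(j, b) = 15 - b (T(j, b) = 2 - ((6 + b) + (-1*4 - 1*(-5) + 4*(-5))) = 2 - ((6 + b) + (-4 + 5 - 20)) = 2 - ((6 + b) - 19) = 2 - (-13 + b) = 2 + (13 - b) = 15 - b)
T(12, Q) - 298 = (15 - 1*(-3)) - 298 = (15 + 3) - 298 = 18 - 298 = -280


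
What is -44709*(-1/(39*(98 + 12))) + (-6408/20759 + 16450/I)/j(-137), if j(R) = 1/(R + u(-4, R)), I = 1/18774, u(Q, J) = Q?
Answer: -1292659952575174583/29685370 ≈ -4.3545e+10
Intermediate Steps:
I = 1/18774 ≈ 5.3265e-5
j(R) = 1/(-4 + R) (j(R) = 1/(R - 4) = 1/(-4 + R))
-44709*(-1/(39*(98 + 12))) + (-6408/20759 + 16450/I)/j(-137) = -44709*(-1/(39*(98 + 12))) + (-6408/20759 + 16450/(1/18774))/(1/(-4 - 137)) = -44709/((-39*110)) + (-6408*1/20759 + 16450*18774)/(1/(-141)) = -44709/(-4290) + (-6408/20759 + 308832300)/(-1/141) = -44709*(-1/4290) + (6411049709292/20759)*(-141) = 14903/1430 - 903958009010172/20759 = -1292659952575174583/29685370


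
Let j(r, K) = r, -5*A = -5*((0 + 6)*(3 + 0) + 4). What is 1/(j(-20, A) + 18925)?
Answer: 1/18905 ≈ 5.2896e-5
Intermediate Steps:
A = 22 (A = -(-1)*((0 + 6)*(3 + 0) + 4) = -(-1)*(6*3 + 4) = -(-1)*(18 + 4) = -(-1)*22 = -1/5*(-110) = 22)
1/(j(-20, A) + 18925) = 1/(-20 + 18925) = 1/18905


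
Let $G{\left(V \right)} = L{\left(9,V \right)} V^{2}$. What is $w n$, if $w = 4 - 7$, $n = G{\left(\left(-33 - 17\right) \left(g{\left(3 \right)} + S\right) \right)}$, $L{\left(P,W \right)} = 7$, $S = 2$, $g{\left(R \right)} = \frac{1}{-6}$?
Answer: $- \frac{529375}{3} \approx -1.7646 \cdot 10^{5}$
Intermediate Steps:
$g{\left(R \right)} = - \frac{1}{6}$
$G{\left(V \right)} = 7 V^{2}$
$n = \frac{529375}{9}$ ($n = 7 \left(\left(-33 - 17\right) \left(- \frac{1}{6} + 2\right)\right)^{2} = 7 \left(\left(-50\right) \frac{11}{6}\right)^{2} = 7 \left(- \frac{275}{3}\right)^{2} = 7 \cdot \frac{75625}{9} = \frac{529375}{9} \approx 58819.0$)
$w = -3$
$w n = \left(-3\right) \frac{529375}{9} = - \frac{529375}{3}$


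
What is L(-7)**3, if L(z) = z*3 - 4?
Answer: -15625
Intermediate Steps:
L(z) = -4 + 3*z (L(z) = 3*z - 4 = -4 + 3*z)
L(-7)**3 = (-4 + 3*(-7))**3 = (-4 - 21)**3 = (-25)**3 = -15625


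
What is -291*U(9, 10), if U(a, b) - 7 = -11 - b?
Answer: 4074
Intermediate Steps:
U(a, b) = -4 - b (U(a, b) = 7 + (-11 - b) = -4 - b)
-291*U(9, 10) = -291*(-4 - 1*10) = -291*(-4 - 10) = -291*(-14) = 4074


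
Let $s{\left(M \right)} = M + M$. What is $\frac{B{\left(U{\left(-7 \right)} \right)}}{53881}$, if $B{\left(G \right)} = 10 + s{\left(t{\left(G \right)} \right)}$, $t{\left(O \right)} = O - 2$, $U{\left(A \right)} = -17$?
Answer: $- \frac{28}{53881} \approx -0.00051966$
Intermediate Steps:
$t{\left(O \right)} = -2 + O$
$s{\left(M \right)} = 2 M$
$B{\left(G \right)} = 6 + 2 G$ ($B{\left(G \right)} = 10 + 2 \left(-2 + G\right) = 10 + \left(-4 + 2 G\right) = 6 + 2 G$)
$\frac{B{\left(U{\left(-7 \right)} \right)}}{53881} = \frac{6 + 2 \left(-17\right)}{53881} = \left(6 - 34\right) \frac{1}{53881} = \left(-28\right) \frac{1}{53881} = - \frac{28}{53881}$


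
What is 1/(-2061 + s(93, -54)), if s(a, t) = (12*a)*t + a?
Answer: -1/62232 ≈ -1.6069e-5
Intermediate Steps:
s(a, t) = a + 12*a*t (s(a, t) = 12*a*t + a = a + 12*a*t)
1/(-2061 + s(93, -54)) = 1/(-2061 + 93*(1 + 12*(-54))) = 1/(-2061 + 93*(1 - 648)) = 1/(-2061 + 93*(-647)) = 1/(-2061 - 60171) = 1/(-62232) = -1/62232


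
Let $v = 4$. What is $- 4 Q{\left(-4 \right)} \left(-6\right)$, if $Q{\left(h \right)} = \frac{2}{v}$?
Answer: $12$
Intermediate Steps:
$Q{\left(h \right)} = \frac{1}{2}$ ($Q{\left(h \right)} = \frac{2}{4} = 2 \cdot \frac{1}{4} = \frac{1}{2}$)
$- 4 Q{\left(-4 \right)} \left(-6\right) = \left(-4\right) \frac{1}{2} \left(-6\right) = \left(-2\right) \left(-6\right) = 12$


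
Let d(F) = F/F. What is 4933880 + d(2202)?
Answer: 4933881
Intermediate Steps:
d(F) = 1
4933880 + d(2202) = 4933880 + 1 = 4933881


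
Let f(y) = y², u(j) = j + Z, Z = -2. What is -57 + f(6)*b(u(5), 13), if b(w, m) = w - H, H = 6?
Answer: -165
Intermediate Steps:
u(j) = -2 + j (u(j) = j - 2 = -2 + j)
b(w, m) = -6 + w (b(w, m) = w - 1*6 = w - 6 = -6 + w)
-57 + f(6)*b(u(5), 13) = -57 + 6²*(-6 + (-2 + 5)) = -57 + 36*(-6 + 3) = -57 + 36*(-3) = -57 - 108 = -165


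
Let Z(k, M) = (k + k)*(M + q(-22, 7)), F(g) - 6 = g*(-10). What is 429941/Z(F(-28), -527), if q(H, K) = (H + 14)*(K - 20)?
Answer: -429941/241956 ≈ -1.7769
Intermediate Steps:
F(g) = 6 - 10*g (F(g) = 6 + g*(-10) = 6 - 10*g)
q(H, K) = (-20 + K)*(14 + H) (q(H, K) = (14 + H)*(-20 + K) = (-20 + K)*(14 + H))
Z(k, M) = 2*k*(104 + M) (Z(k, M) = (k + k)*(M + (-280 - 20*(-22) + 14*7 - 22*7)) = (2*k)*(M + (-280 + 440 + 98 - 154)) = (2*k)*(M + 104) = (2*k)*(104 + M) = 2*k*(104 + M))
429941/Z(F(-28), -527) = 429941/((2*(6 - 10*(-28))*(104 - 527))) = 429941/((2*(6 + 280)*(-423))) = 429941/((2*286*(-423))) = 429941/(-241956) = 429941*(-1/241956) = -429941/241956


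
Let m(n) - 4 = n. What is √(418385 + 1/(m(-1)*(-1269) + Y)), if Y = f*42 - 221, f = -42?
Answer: 3*√97469944742/1448 ≈ 646.83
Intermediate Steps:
m(n) = 4 + n
Y = -1985 (Y = -42*42 - 221 = -1764 - 221 = -1985)
√(418385 + 1/(m(-1)*(-1269) + Y)) = √(418385 + 1/((4 - 1)*(-1269) - 1985)) = √(418385 + 1/(3*(-1269) - 1985)) = √(418385 + 1/(-3807 - 1985)) = √(418385 + 1/(-5792)) = √(418385 - 1/5792) = √(2423285919/5792) = 3*√97469944742/1448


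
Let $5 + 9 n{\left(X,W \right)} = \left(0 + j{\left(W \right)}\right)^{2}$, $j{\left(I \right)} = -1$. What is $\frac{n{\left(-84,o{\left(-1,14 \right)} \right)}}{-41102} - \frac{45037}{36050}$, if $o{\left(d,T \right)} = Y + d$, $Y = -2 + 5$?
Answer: $- \frac{8329926383}{6667771950} \approx -1.2493$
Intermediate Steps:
$Y = 3$
$o{\left(d,T \right)} = 3 + d$
$n{\left(X,W \right)} = - \frac{4}{9}$ ($n{\left(X,W \right)} = - \frac{5}{9} + \frac{\left(0 - 1\right)^{2}}{9} = - \frac{5}{9} + \frac{\left(-1\right)^{2}}{9} = - \frac{5}{9} + \frac{1}{9} \cdot 1 = - \frac{5}{9} + \frac{1}{9} = - \frac{4}{9}$)
$\frac{n{\left(-84,o{\left(-1,14 \right)} \right)}}{-41102} - \frac{45037}{36050} = - \frac{4}{9 \left(-41102\right)} - \frac{45037}{36050} = \left(- \frac{4}{9}\right) \left(- \frac{1}{41102}\right) - \frac{45037}{36050} = \frac{2}{184959} - \frac{45037}{36050} = - \frac{8329926383}{6667771950}$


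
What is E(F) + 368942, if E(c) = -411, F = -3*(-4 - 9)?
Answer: 368531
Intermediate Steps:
F = 39 (F = -3*(-13) = 39)
E(F) + 368942 = -411 + 368942 = 368531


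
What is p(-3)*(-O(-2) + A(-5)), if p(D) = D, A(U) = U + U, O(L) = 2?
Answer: 36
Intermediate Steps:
A(U) = 2*U
p(-3)*(-O(-2) + A(-5)) = -3*(-1*2 + 2*(-5)) = -3*(-2 - 10) = -3*(-12) = 36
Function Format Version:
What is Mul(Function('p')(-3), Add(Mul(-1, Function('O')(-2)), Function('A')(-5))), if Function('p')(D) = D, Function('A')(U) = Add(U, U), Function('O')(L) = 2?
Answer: 36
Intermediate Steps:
Function('A')(U) = Mul(2, U)
Mul(Function('p')(-3), Add(Mul(-1, Function('O')(-2)), Function('A')(-5))) = Mul(-3, Add(Mul(-1, 2), Mul(2, -5))) = Mul(-3, Add(-2, -10)) = Mul(-3, -12) = 36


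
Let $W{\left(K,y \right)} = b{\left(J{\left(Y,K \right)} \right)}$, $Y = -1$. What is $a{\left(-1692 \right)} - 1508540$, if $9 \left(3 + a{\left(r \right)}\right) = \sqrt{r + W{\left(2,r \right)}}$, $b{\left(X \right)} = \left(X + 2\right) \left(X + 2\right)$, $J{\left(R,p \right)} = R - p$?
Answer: $-1508543 + \frac{i \sqrt{1691}}{9} \approx -1.5085 \cdot 10^{6} + 4.5691 i$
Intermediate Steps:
$b{\left(X \right)} = \left(2 + X\right)^{2}$ ($b{\left(X \right)} = \left(2 + X\right) \left(2 + X\right) = \left(2 + X\right)^{2}$)
$W{\left(K,y \right)} = \left(1 - K\right)^{2}$ ($W{\left(K,y \right)} = \left(2 - \left(1 + K\right)\right)^{2} = \left(1 - K\right)^{2}$)
$a{\left(r \right)} = -3 + \frac{\sqrt{1 + r}}{9}$ ($a{\left(r \right)} = -3 + \frac{\sqrt{r + \left(-1 + 2\right)^{2}}}{9} = -3 + \frac{\sqrt{r + 1^{2}}}{9} = -3 + \frac{\sqrt{r + 1}}{9} = -3 + \frac{\sqrt{1 + r}}{9}$)
$a{\left(-1692 \right)} - 1508540 = \left(-3 + \frac{\sqrt{1 - 1692}}{9}\right) - 1508540 = \left(-3 + \frac{\sqrt{-1691}}{9}\right) - 1508540 = \left(-3 + \frac{i \sqrt{1691}}{9}\right) - 1508540 = -1508543 + \frac{i \sqrt{1691}}{9}$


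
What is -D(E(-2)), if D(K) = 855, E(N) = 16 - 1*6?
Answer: -855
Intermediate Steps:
E(N) = 10 (E(N) = 16 - 6 = 10)
-D(E(-2)) = -1*855 = -855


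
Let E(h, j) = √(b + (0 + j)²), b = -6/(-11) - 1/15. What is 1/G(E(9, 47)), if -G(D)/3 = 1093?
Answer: -1/3279 ≈ -0.00030497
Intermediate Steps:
b = 79/165 (b = -6*(-1/11) - 1*1/15 = 6/11 - 1/15 = 79/165 ≈ 0.47879)
E(h, j) = √(79/165 + j²) (E(h, j) = √(79/165 + (0 + j)²) = √(79/165 + j²))
G(D) = -3279 (G(D) = -3*1093 = -3279)
1/G(E(9, 47)) = 1/(-3279) = -1/3279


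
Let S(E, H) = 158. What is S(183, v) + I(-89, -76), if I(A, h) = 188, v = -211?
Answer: 346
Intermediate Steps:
S(183, v) + I(-89, -76) = 158 + 188 = 346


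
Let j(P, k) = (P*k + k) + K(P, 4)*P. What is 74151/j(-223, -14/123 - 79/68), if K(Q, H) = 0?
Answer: 103366494/394753 ≈ 261.85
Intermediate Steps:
j(P, k) = k + P*k (j(P, k) = (P*k + k) + 0*P = (k + P*k) + 0 = k + P*k)
74151/j(-223, -14/123 - 79/68) = 74151/(((-14/123 - 79/68)*(1 - 223))) = 74151/(((-14*1/123 - 79*1/68)*(-222))) = 74151/(((-14/123 - 79/68)*(-222))) = 74151/((-10669/8364*(-222))) = 74151/(394753/1394) = 74151*(1394/394753) = 103366494/394753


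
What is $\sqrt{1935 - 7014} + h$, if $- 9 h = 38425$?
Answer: $- \frac{38425}{9} + i \sqrt{5079} \approx -4269.4 + 71.267 i$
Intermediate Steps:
$h = - \frac{38425}{9}$ ($h = \left(- \frac{1}{9}\right) 38425 = - \frac{38425}{9} \approx -4269.4$)
$\sqrt{1935 - 7014} + h = \sqrt{1935 - 7014} - \frac{38425}{9} = \sqrt{-5079} - \frac{38425}{9} = i \sqrt{5079} - \frac{38425}{9} = - \frac{38425}{9} + i \sqrt{5079}$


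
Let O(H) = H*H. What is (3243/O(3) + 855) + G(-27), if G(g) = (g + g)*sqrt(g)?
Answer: 3646/3 - 162*I*sqrt(3) ≈ 1215.3 - 280.59*I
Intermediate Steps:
O(H) = H**2
G(g) = 2*g**(3/2) (G(g) = (2*g)*sqrt(g) = 2*g**(3/2))
(3243/O(3) + 855) + G(-27) = (3243/(3**2) + 855) + 2*(-27)**(3/2) = (3243/9 + 855) + 2*(-81*I*sqrt(3)) = (3243*(1/9) + 855) - 162*I*sqrt(3) = (1081/3 + 855) - 162*I*sqrt(3) = 3646/3 - 162*I*sqrt(3)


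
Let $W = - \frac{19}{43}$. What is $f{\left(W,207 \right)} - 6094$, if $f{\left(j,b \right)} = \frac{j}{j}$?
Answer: $-6093$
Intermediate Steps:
$W = - \frac{19}{43}$ ($W = \left(-19\right) \frac{1}{43} = - \frac{19}{43} \approx -0.44186$)
$f{\left(j,b \right)} = 1$
$f{\left(W,207 \right)} - 6094 = 1 - 6094 = -6093$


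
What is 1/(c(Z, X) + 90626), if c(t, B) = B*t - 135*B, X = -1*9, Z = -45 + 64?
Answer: 1/91670 ≈ 1.0909e-5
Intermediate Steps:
Z = 19
X = -9
c(t, B) = -135*B + B*t
1/(c(Z, X) + 90626) = 1/(-9*(-135 + 19) + 90626) = 1/(-9*(-116) + 90626) = 1/(1044 + 90626) = 1/91670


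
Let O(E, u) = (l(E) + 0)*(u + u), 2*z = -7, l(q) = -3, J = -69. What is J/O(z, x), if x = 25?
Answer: 23/50 ≈ 0.46000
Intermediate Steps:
z = -7/2 (z = (½)*(-7) = -7/2 ≈ -3.5000)
O(E, u) = -6*u (O(E, u) = (-3 + 0)*(u + u) = -6*u)
J/O(z, x) = -69/((-6*25)) = -69/(-150) = -69*(-1/150) = 23/50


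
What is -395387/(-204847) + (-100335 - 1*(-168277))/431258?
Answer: 92215760860/44170953763 ≈ 2.0877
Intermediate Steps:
-395387/(-204847) + (-100335 - 1*(-168277))/431258 = -395387*(-1/204847) + (-100335 + 168277)*(1/431258) = 395387/204847 + 67942*(1/431258) = 395387/204847 + 33971/215629 = 92215760860/44170953763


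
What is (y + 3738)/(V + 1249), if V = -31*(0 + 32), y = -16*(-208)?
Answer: 7066/257 ≈ 27.494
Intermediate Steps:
y = 3328
V = -992 (V = -31*32 = -992)
(y + 3738)/(V + 1249) = (3328 + 3738)/(-992 + 1249) = 7066/257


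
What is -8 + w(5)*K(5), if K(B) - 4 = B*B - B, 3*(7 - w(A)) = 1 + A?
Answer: 112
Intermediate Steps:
w(A) = 20/3 - A/3 (w(A) = 7 - (1 + A)/3 = 7 + (-⅓ - A/3) = 20/3 - A/3)
K(B) = 4 + B² - B (K(B) = 4 + (B*B - B) = 4 + (B² - B) = 4 + B² - B)
-8 + w(5)*K(5) = -8 + (20/3 - ⅓*5)*(4 + 5² - 1*5) = -8 + (20/3 - 5/3)*(4 + 25 - 5) = -8 + 5*24 = -8 + 120 = 112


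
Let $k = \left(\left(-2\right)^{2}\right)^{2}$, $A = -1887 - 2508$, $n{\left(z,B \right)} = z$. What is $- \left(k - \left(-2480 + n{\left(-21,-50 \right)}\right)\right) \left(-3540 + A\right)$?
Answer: $19972395$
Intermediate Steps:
$A = -4395$ ($A = -1887 - 2508 = -4395$)
$k = 16$ ($k = 4^{2} = 16$)
$- \left(k - \left(-2480 + n{\left(-21,-50 \right)}\right)\right) \left(-3540 + A\right) = - \left(16 + \left(2480 - -21\right)\right) \left(-3540 - 4395\right) = - \left(16 + \left(2480 + 21\right)\right) \left(-7935\right) = - \left(16 + 2501\right) \left(-7935\right) = - 2517 \left(-7935\right) = \left(-1\right) \left(-19972395\right) = 19972395$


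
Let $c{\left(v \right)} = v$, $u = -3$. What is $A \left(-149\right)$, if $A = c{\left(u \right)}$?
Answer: $447$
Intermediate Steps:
$A = -3$
$A \left(-149\right) = \left(-3\right) \left(-149\right) = 447$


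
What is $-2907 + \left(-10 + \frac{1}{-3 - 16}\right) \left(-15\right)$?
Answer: $- \frac{52368}{19} \approx -2756.2$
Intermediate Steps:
$-2907 + \left(-10 + \frac{1}{-3 - 16}\right) \left(-15\right) = -2907 + \left(-10 + \frac{1}{-19}\right) \left(-15\right) = -2907 + \left(-10 - \frac{1}{19}\right) \left(-15\right) = -2907 - - \frac{2865}{19} = -2907 + \frac{2865}{19} = - \frac{52368}{19}$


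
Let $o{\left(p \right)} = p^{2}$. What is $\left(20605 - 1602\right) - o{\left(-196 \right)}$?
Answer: $-19413$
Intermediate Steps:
$\left(20605 - 1602\right) - o{\left(-196 \right)} = \left(20605 - 1602\right) - \left(-196\right)^{2} = \left(20605 - 1602\right) - 38416 = 19003 - 38416 = -19413$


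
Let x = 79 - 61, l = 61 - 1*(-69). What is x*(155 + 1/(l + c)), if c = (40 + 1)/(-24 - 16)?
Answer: 14394330/5159 ≈ 2790.1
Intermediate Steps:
l = 130 (l = 61 + 69 = 130)
x = 18
c = -41/40 (c = 41/(-40) = 41*(-1/40) = -41/40 ≈ -1.0250)
x*(155 + 1/(l + c)) = 18*(155 + 1/(130 - 41/40)) = 18*(155 + 1/(5159/40)) = 18*(155 + 40/5159) = 18*(799685/5159) = 14394330/5159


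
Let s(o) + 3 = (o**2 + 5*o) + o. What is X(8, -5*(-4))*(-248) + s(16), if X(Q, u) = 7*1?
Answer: -1387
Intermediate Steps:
s(o) = -3 + o**2 + 6*o (s(o) = -3 + ((o**2 + 5*o) + o) = -3 + (o**2 + 6*o) = -3 + o**2 + 6*o)
X(Q, u) = 7
X(8, -5*(-4))*(-248) + s(16) = 7*(-248) + (-3 + 16**2 + 6*16) = -1736 + (-3 + 256 + 96) = -1736 + 349 = -1387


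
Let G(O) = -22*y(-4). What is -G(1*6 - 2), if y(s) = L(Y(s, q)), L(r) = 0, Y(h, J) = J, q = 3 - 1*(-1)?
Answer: 0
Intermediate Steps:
q = 4 (q = 3 + 1 = 4)
y(s) = 0
G(O) = 0 (G(O) = -22*0 = 0)
-G(1*6 - 2) = -1*0 = 0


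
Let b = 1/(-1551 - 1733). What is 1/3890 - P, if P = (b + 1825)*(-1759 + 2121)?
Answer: -1054955472817/1596845 ≈ -6.6065e+5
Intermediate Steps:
b = -1/3284 (b = 1/(-3284) = -1/3284 ≈ -0.00030451)
P = 1084787119/1642 (P = (-1/3284 + 1825)*(-1759 + 2121) = (5993299/3284)*362 = 1084787119/1642 ≈ 6.6065e+5)
1/3890 - P = 1/3890 - 1*1084787119/1642 = 1/3890 - 1084787119/1642 = -1054955472817/1596845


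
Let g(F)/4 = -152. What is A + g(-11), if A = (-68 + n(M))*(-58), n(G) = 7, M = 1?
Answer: 2930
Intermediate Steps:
A = 3538 (A = (-68 + 7)*(-58) = -61*(-58) = 3538)
g(F) = -608 (g(F) = 4*(-152) = -608)
A + g(-11) = 3538 - 608 = 2930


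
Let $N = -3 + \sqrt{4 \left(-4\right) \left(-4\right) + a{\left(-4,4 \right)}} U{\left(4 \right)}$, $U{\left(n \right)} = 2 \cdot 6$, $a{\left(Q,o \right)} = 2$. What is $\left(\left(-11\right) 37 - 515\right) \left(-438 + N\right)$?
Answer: $406602 - 11064 \sqrt{66} \approx 3.1672 \cdot 10^{5}$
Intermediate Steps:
$U{\left(n \right)} = 12$
$N = -3 + 12 \sqrt{66}$ ($N = -3 + \sqrt{4 \left(-4\right) \left(-4\right) + 2} \cdot 12 = -3 + \sqrt{\left(-16\right) \left(-4\right) + 2} \cdot 12 = -3 + \sqrt{64 + 2} \cdot 12 = -3 + \sqrt{66} \cdot 12 = -3 + 12 \sqrt{66} \approx 94.489$)
$\left(\left(-11\right) 37 - 515\right) \left(-438 + N\right) = \left(\left(-11\right) 37 - 515\right) \left(-438 - \left(3 - 12 \sqrt{66}\right)\right) = \left(-407 - 515\right) \left(-441 + 12 \sqrt{66}\right) = - 922 \left(-441 + 12 \sqrt{66}\right) = 406602 - 11064 \sqrt{66}$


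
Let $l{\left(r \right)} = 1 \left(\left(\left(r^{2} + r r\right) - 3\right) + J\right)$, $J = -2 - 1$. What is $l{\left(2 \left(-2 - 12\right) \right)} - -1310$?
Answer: $2872$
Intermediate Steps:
$J = -3$ ($J = -2 - 1 = -3$)
$l{\left(r \right)} = -6 + 2 r^{2}$ ($l{\left(r \right)} = 1 \left(\left(\left(r^{2} + r r\right) - 3\right) - 3\right) = 1 \left(\left(\left(r^{2} + r^{2}\right) - 3\right) - 3\right) = 1 \left(\left(2 r^{2} - 3\right) - 3\right) = 1 \left(\left(-3 + 2 r^{2}\right) - 3\right) = 1 \left(-6 + 2 r^{2}\right) = -6 + 2 r^{2}$)
$l{\left(2 \left(-2 - 12\right) \right)} - -1310 = \left(-6 + 2 \left(2 \left(-2 - 12\right)\right)^{2}\right) - -1310 = \left(-6 + 2 \left(2 \left(-2 - 12\right)\right)^{2}\right) + 1310 = \left(-6 + 2 \left(2 \left(-14\right)\right)^{2}\right) + 1310 = \left(-6 + 2 \left(-28\right)^{2}\right) + 1310 = \left(-6 + 2 \cdot 784\right) + 1310 = \left(-6 + 1568\right) + 1310 = 1562 + 1310 = 2872$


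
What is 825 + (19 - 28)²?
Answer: 906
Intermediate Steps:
825 + (19 - 28)² = 825 + (-9)² = 825 + 81 = 906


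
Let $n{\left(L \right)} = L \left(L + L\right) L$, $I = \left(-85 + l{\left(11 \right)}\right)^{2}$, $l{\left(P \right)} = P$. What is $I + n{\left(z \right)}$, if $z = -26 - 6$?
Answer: $-60060$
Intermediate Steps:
$z = -32$
$I = 5476$ ($I = \left(-85 + 11\right)^{2} = \left(-74\right)^{2} = 5476$)
$n{\left(L \right)} = 2 L^{3}$ ($n{\left(L \right)} = L 2 L L = 2 L^{2} L = 2 L^{3}$)
$I + n{\left(z \right)} = 5476 + 2 \left(-32\right)^{3} = 5476 + 2 \left(-32768\right) = 5476 - 65536 = -60060$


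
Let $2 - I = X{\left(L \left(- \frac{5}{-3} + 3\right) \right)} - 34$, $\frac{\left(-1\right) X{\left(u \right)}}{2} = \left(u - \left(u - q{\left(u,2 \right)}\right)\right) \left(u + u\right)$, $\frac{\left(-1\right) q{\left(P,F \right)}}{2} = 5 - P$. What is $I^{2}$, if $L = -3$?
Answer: $4682896$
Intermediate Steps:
$q{\left(P,F \right)} = -10 + 2 P$ ($q{\left(P,F \right)} = - 2 \left(5 - P\right) = -10 + 2 P$)
$X{\left(u \right)} = - 4 u \left(-10 + 2 u\right)$ ($X{\left(u \right)} = - 2 \left(u + \left(\left(-10 + 2 u\right) - u\right)\right) \left(u + u\right) = - 2 \left(u + \left(-10 + u\right)\right) 2 u = - 2 \left(-10 + 2 u\right) 2 u = - 2 \cdot 2 u \left(-10 + 2 u\right) = - 4 u \left(-10 + 2 u\right)$)
$I = 2164$ ($I = 2 - \left(8 \left(- 3 \left(- \frac{5}{-3} + 3\right)\right) \left(5 - - 3 \left(- \frac{5}{-3} + 3\right)\right) - 34\right) = 2 - \left(8 \left(- 3 \left(\left(-5\right) \left(- \frac{1}{3}\right) + 3\right)\right) \left(5 - - 3 \left(\left(-5\right) \left(- \frac{1}{3}\right) + 3\right)\right) - 34\right) = 2 - \left(8 \left(- 3 \left(\frac{5}{3} + 3\right)\right) \left(5 - - 3 \left(\frac{5}{3} + 3\right)\right) - 34\right) = 2 - \left(8 \left(\left(-3\right) \frac{14}{3}\right) \left(5 - \left(-3\right) \frac{14}{3}\right) - 34\right) = 2 - \left(8 \left(-14\right) \left(5 - -14\right) - 34\right) = 2 - \left(8 \left(-14\right) \left(5 + 14\right) - 34\right) = 2 - \left(8 \left(-14\right) 19 - 34\right) = 2 - \left(-2128 - 34\right) = 2 - -2162 = 2 + 2162 = 2164$)
$I^{2} = 2164^{2} = 4682896$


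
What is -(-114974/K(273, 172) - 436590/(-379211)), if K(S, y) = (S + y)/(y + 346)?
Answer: 460904036198/3443855 ≈ 1.3383e+5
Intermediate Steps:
K(S, y) = (S + y)/(346 + y)
-(-114974/K(273, 172) - 436590/(-379211)) = -(-114974*(346 + 172)/(273 + 172) - 436590/(-379211)) = -(-114974/(445/518) - 436590*(-1/379211)) = -(-114974/((1/518)*445) + 8910/7739) = -(-114974/445/518 + 8910/7739) = -(-114974*518/445 + 8910/7739) = -(-59556532/445 + 8910/7739) = -1*(-460904036198/3443855) = 460904036198/3443855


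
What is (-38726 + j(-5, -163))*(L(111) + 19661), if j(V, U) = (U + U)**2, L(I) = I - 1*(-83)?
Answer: 1341205250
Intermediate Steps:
L(I) = 83 + I (L(I) = I + 83 = 83 + I)
j(V, U) = 4*U**2 (j(V, U) = (2*U)**2 = 4*U**2)
(-38726 + j(-5, -163))*(L(111) + 19661) = (-38726 + 4*(-163)**2)*((83 + 111) + 19661) = (-38726 + 4*26569)*(194 + 19661) = (-38726 + 106276)*19855 = 67550*19855 = 1341205250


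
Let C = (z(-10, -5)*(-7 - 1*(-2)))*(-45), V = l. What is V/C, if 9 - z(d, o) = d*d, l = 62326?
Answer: -62326/20475 ≈ -3.0440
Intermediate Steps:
z(d, o) = 9 - d**2 (z(d, o) = 9 - d*d = 9 - d**2)
V = 62326
C = -20475 (C = ((9 - 1*(-10)**2)*(-7 - 1*(-2)))*(-45) = ((9 - 1*100)*(-7 + 2))*(-45) = ((9 - 100)*(-5))*(-45) = -91*(-5)*(-45) = 455*(-45) = -20475)
V/C = 62326/(-20475) = 62326*(-1/20475) = -62326/20475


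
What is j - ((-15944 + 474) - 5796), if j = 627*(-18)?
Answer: 9980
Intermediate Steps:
j = -11286
j - ((-15944 + 474) - 5796) = -11286 - ((-15944 + 474) - 5796) = -11286 - (-15470 - 5796) = -11286 - 1*(-21266) = -11286 + 21266 = 9980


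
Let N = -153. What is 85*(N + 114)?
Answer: -3315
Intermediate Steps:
85*(N + 114) = 85*(-153 + 114) = 85*(-39) = -3315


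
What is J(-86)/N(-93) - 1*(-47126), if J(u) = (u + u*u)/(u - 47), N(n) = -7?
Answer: 43881616/931 ≈ 47134.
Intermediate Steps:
J(u) = (u + u²)/(-47 + u)
J(-86)/N(-93) - 1*(-47126) = -86*(1 - 86)/(-47 - 86)/(-7) - 1*(-47126) = -86*(-85)/(-133)*(-⅐) + 47126 = -86*(-1/133)*(-85)*(-⅐) + 47126 = -7310/133*(-⅐) + 47126 = 7310/931 + 47126 = 43881616/931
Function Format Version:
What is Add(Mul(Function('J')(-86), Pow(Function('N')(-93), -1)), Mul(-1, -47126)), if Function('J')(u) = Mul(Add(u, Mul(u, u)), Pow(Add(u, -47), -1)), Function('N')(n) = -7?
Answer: Rational(43881616, 931) ≈ 47134.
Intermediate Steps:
Function('J')(u) = Mul(Pow(Add(-47, u), -1), Add(u, Pow(u, 2))) (Function('J')(u) = Mul(Add(u, Pow(u, 2)), Pow(Add(-47, u), -1)) = Mul(Pow(Add(-47, u), -1), Add(u, Pow(u, 2))))
Add(Mul(Function('J')(-86), Pow(Function('N')(-93), -1)), Mul(-1, -47126)) = Add(Mul(Mul(-86, Pow(Add(-47, -86), -1), Add(1, -86)), Pow(-7, -1)), Mul(-1, -47126)) = Add(Mul(Mul(-86, Pow(-133, -1), -85), Rational(-1, 7)), 47126) = Add(Mul(Mul(-86, Rational(-1, 133), -85), Rational(-1, 7)), 47126) = Add(Mul(Rational(-7310, 133), Rational(-1, 7)), 47126) = Add(Rational(7310, 931), 47126) = Rational(43881616, 931)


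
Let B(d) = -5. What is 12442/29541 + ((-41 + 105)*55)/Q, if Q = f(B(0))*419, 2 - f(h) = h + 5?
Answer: 57205358/12377679 ≈ 4.6217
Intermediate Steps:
f(h) = -3 - h (f(h) = 2 - (h + 5) = 2 - (5 + h) = 2 + (-5 - h) = -3 - h)
Q = 838 (Q = (-3 - 1*(-5))*419 = (-3 + 5)*419 = 2*419 = 838)
12442/29541 + ((-41 + 105)*55)/Q = 12442/29541 + ((-41 + 105)*55)/838 = 12442*(1/29541) + (64*55)*(1/838) = 12442/29541 + 3520*(1/838) = 12442/29541 + 1760/419 = 57205358/12377679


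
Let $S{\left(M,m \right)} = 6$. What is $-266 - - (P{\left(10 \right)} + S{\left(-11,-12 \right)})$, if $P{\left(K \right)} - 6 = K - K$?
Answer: $-254$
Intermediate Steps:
$P{\left(K \right)} = 6$ ($P{\left(K \right)} = 6 + \left(K - K\right) = 6 + 0 = 6$)
$-266 - - (P{\left(10 \right)} + S{\left(-11,-12 \right)}) = -266 - - (6 + 6) = -266 - \left(-1\right) 12 = -266 - -12 = -266 + 12 = -254$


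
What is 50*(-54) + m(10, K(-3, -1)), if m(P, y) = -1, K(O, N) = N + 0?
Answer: -2701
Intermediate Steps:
K(O, N) = N
50*(-54) + m(10, K(-3, -1)) = 50*(-54) - 1 = -2700 - 1 = -2701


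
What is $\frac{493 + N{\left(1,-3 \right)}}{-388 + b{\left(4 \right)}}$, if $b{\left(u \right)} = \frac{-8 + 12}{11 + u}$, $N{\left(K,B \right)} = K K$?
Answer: $- \frac{3705}{2908} \approx -1.2741$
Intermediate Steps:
$N{\left(K,B \right)} = K^{2}$
$b{\left(u \right)} = \frac{4}{11 + u}$
$\frac{493 + N{\left(1,-3 \right)}}{-388 + b{\left(4 \right)}} = \frac{493 + 1^{2}}{-388 + \frac{4}{11 + 4}} = \frac{493 + 1}{-388 + \frac{4}{15}} = \frac{494}{-388 + 4 \cdot \frac{1}{15}} = \frac{494}{-388 + \frac{4}{15}} = \frac{494}{- \frac{5816}{15}} = 494 \left(- \frac{15}{5816}\right) = - \frac{3705}{2908}$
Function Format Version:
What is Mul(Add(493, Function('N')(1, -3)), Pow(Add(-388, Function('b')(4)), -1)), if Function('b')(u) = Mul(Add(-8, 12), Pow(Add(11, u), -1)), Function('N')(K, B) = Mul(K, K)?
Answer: Rational(-3705, 2908) ≈ -1.2741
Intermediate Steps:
Function('N')(K, B) = Pow(K, 2)
Function('b')(u) = Mul(4, Pow(Add(11, u), -1))
Mul(Add(493, Function('N')(1, -3)), Pow(Add(-388, Function('b')(4)), -1)) = Mul(Add(493, Pow(1, 2)), Pow(Add(-388, Mul(4, Pow(Add(11, 4), -1))), -1)) = Mul(Add(493, 1), Pow(Add(-388, Mul(4, Pow(15, -1))), -1)) = Mul(494, Pow(Add(-388, Mul(4, Rational(1, 15))), -1)) = Mul(494, Pow(Add(-388, Rational(4, 15)), -1)) = Mul(494, Pow(Rational(-5816, 15), -1)) = Mul(494, Rational(-15, 5816)) = Rational(-3705, 2908)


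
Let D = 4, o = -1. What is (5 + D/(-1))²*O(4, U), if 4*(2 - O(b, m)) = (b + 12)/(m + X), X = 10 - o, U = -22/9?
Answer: 118/77 ≈ 1.5325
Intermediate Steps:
U = -22/9 (U = -22*⅑ = -22/9 ≈ -2.4444)
X = 11 (X = 10 - 1*(-1) = 10 + 1 = 11)
O(b, m) = 2 - (12 + b)/(4*(11 + m)) (O(b, m) = 2 - (b + 12)/(4*(m + 11)) = 2 - (12 + b)/(4*(11 + m)))
(5 + D/(-1))²*O(4, U) = (5 + 4/(-1))²*((76 - 1*4 + 8*(-22/9))/(4*(11 - 22/9))) = (5 + 4*(-1))²*((76 - 4 - 176/9)/(4*(77/9))) = (5 - 4)²*((¼)*(9/77)*(472/9)) = 1²*(118/77) = 1*(118/77) = 118/77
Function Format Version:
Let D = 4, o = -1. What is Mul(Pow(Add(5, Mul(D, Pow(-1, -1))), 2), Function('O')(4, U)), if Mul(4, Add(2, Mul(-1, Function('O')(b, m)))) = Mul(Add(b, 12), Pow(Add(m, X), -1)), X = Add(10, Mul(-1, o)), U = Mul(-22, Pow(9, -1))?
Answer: Rational(118, 77) ≈ 1.5325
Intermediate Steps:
U = Rational(-22, 9) (U = Mul(-22, Rational(1, 9)) = Rational(-22, 9) ≈ -2.4444)
X = 11 (X = Add(10, Mul(-1, -1)) = Add(10, 1) = 11)
Function('O')(b, m) = Add(2, Mul(Rational(-1, 4), Pow(Add(11, m), -1), Add(12, b))) (Function('O')(b, m) = Add(2, Mul(Rational(-1, 4), Mul(Add(b, 12), Pow(Add(m, 11), -1)))) = Add(2, Mul(Rational(-1, 4), Mul(Add(12, b), Pow(Add(11, m), -1)))) = Add(2, Mul(Rational(-1, 4), Mul(Pow(Add(11, m), -1), Add(12, b)))) = Add(2, Mul(Rational(-1, 4), Pow(Add(11, m), -1), Add(12, b))))
Mul(Pow(Add(5, Mul(D, Pow(-1, -1))), 2), Function('O')(4, U)) = Mul(Pow(Add(5, Mul(4, Pow(-1, -1))), 2), Mul(Rational(1, 4), Pow(Add(11, Rational(-22, 9)), -1), Add(76, Mul(-1, 4), Mul(8, Rational(-22, 9))))) = Mul(Pow(Add(5, Mul(4, -1)), 2), Mul(Rational(1, 4), Pow(Rational(77, 9), -1), Add(76, -4, Rational(-176, 9)))) = Mul(Pow(Add(5, -4), 2), Mul(Rational(1, 4), Rational(9, 77), Rational(472, 9))) = Mul(Pow(1, 2), Rational(118, 77)) = Mul(1, Rational(118, 77)) = Rational(118, 77)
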